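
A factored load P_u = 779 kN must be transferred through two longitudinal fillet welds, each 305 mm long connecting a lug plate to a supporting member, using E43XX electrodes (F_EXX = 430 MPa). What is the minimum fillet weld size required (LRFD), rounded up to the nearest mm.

Total weld length L = 610 mm.
Required throat t_e = P_u / (φ × 0.6 F_EXX × L) = 779 / (0.75 × 0.6 × 430 × 610 × 10⁻³) = 6.6 mm.
Required leg w = t_e / 0.707 = 9.335 mm → use 10 mm.

w = 10 mm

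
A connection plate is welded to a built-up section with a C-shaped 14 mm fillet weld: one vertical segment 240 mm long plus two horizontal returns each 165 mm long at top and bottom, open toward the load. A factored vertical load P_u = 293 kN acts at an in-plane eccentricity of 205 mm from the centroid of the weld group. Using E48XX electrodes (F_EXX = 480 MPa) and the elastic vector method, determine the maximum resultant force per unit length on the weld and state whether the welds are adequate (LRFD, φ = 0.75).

Total weld length L_w = 570 mm. Treat welds as unit-width lines.
Centroid: x̄ = 2×165×82.5 / 570 = 47.76 mm from the vertical weld.
Polar moment about centroid: J = I_x + I_y = [240³/12 + 2×165×120²] + [240×47.76² + 2(165³/12 + 165×34.74²)] = 7598000 mm³.
Direct shear f_v = P/L_w = 293×10³ / 570 = 514 N/mm (vertical).
Torsion M = P·e = 293×10³ × 205 = 60065000 N·mm.
Critical point at (x, y) = (117.2, 120) from centroid. f_tx = M·y/J = 948.6 N/mm; f_ty = M·x/J = 926.8 N/mm.
Resultant f_max = √[f_tx² + (f_v + f_ty)²] = √[948.6² + (514 + 926.8)²] = 1725 N/mm.
Capacity per unit length: φr_n = 0.75 × 0.6 × 480 × (0.707 × 14) = 2138 N/mm.
1725 ≤ 2138 → adequate.

f_max ≈ 1730 N/mm; adequate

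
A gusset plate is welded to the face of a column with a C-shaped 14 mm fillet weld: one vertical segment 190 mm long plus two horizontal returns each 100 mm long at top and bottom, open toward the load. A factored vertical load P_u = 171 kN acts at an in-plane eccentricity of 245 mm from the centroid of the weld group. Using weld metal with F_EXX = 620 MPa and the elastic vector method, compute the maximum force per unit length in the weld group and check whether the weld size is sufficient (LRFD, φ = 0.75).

f_max ≈ 2110 N/mm; adequate

Total weld length L_w = 390 mm. Treat welds as unit-width lines.
Centroid: x̄ = 2×100×50 / 390 = 25.64 mm from the vertical weld.
Polar moment about centroid: J = I_x + I_y = [190³/12 + 2×100×95²] + [190×25.64² + 2(100³/12 + 100×24.36²)] = 2787000 mm³.
Direct shear f_v = P/L_w = 171×10³ / 390 = 438.5 N/mm (vertical).
Torsion M = P·e = 171×10³ × 245 = 41895000 N·mm.
Critical point at (x, y) = (74.36, 95) from centroid. f_tx = M·y/J = 1428 N/mm; f_ty = M·x/J = 1118 N/mm.
Resultant f_max = √[f_tx² + (f_v + f_ty)²] = √[1428² + (438.5 + 1118)²] = 2112 N/mm.
Capacity per unit length: φr_n = 0.75 × 0.6 × 620 × (0.707 × 14) = 2762 N/mm.
2112 ≤ 2762 → adequate.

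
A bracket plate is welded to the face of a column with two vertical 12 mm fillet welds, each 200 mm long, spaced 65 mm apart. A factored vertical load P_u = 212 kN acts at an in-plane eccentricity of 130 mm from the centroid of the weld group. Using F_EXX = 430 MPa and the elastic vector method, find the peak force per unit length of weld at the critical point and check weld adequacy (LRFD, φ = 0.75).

Total weld length L_w = 400 mm. Treat welds as unit-width lines.
Polar moment about centroid: J = 2[d³/12 + d(b/2)²] = 2[200³/12 + 200×32.5²] = 1756000 mm³.
Direct shear f_v = P/L_w = 212×10³ / 400 = 530 N/mm (vertical).
Torsion M = P·e = 212×10³ × 130 = 27560000 N·mm.
Critical point at (x, y) = (32.5, 100) from centroid. f_tx = M·y/J = 1570 N/mm; f_ty = M·x/J = 510.1 N/mm.
Resultant f_max = √[f_tx² + (f_v + f_ty)²] = √[1570² + (530 + 510.1)²] = 1883 N/mm.
Capacity per unit length: φr_n = 0.75 × 0.6 × 430 × (0.707 × 12) = 1642 N/mm.
1883 > 1642 → NOT adequate.

f_max ≈ 1880 N/mm; NOT adequate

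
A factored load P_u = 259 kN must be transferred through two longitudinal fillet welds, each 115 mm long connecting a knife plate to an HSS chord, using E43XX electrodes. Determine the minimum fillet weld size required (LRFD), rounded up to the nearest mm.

E43XX → F_EXX = 430 MPa.
Total weld length L = 230 mm.
Required throat t_e = P_u / (φ × 0.6 F_EXX × L) = 259 / (0.75 × 0.6 × 430 × 230 × 10⁻³) = 5.82 mm.
Required leg w = t_e / 0.707 = 8.231 mm → use 9 mm.

w = 9 mm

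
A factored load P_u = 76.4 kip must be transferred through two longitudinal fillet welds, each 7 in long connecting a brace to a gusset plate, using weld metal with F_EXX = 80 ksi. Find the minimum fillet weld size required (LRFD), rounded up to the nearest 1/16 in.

w = 1/4 in

Total weld length L = 14 in.
Required throat t_e = P_u / (φ × 0.6 F_EXX × L) = 76.4 / (0.75 × 0.6 × 80 × 14) = 0.1516 in.
Required leg w = t_e / 0.707 = 0.2144 in → use 1/4 in.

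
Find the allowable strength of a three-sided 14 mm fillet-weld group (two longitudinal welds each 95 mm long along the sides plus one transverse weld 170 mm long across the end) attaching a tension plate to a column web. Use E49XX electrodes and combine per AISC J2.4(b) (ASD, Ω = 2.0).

R_n/Ω ≈ 606 kN

E49XX → F_EXX = 490 MPa.
t_e = 0.707 × 14 = 9.898 mm.
R_nwl = 0.6 × 490 × 9.898 × 190 × 10⁻³ = 552.9 kN (longitudinal, 2 welds).
R_nwt = 0.6 × 490 × 9.898 × 170 × 10⁻³ = 494.7 kN (transverse, base value).
(i) R_nwl + R_nwt = 1048 kN; (ii) 0.85 R_nwl + 1.5 R_nwt = 1212 kN.
R_n = max = 1212 kN [governs: (ii)]; R_n/Ω = 606 kN.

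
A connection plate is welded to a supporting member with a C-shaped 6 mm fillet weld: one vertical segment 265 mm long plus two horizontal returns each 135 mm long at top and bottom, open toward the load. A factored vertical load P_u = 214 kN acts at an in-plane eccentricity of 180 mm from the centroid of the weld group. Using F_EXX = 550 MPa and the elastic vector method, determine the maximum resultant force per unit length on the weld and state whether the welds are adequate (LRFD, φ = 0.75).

f_max ≈ 1160 N/mm; NOT adequate

Total weld length L_w = 535 mm. Treat welds as unit-width lines.
Centroid: x̄ = 2×135×67.5 / 535 = 34.07 mm from the vertical weld.
Polar moment about centroid: J = I_x + I_y = [265³/12 + 2×135×132.5²] + [265×34.07² + 2(135³/12 + 135×33.43²)] = 7310000 mm³.
Direct shear f_v = P/L_w = 214×10³ / 535 = 400 N/mm (vertical).
Torsion M = P·e = 214×10³ × 180 = 38520000 N·mm.
Critical point at (x, y) = (100.9, 132.5) from centroid. f_tx = M·y/J = 698.2 N/mm; f_ty = M·x/J = 531.8 N/mm.
Resultant f_max = √[f_tx² + (f_v + f_ty)²] = √[698.2² + (400 + 531.8)²] = 1164 N/mm.
Capacity per unit length: φr_n = 0.75 × 0.6 × 550 × (0.707 × 6) = 1050 N/mm.
1164 > 1050 → NOT adequate.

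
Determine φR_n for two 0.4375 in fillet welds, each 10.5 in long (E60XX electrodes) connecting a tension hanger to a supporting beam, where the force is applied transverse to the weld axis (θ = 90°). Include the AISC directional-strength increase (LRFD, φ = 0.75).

φR_n ≈ 263 kips

E60XX → F_EXX = 60 ksi.
t_e = 0.707 × 0.4375 = 0.3093 in; A_we = 0.3093 × 21 = 6.496 in².
Directional factor: 1.0 + 0.5 sin^1.5(90°) = 1.5.
F_nw = 0.6 × 60 × 1.5 = 54 ksi.
φR_n = 0.75 × 54 × 6.496 = 263.1 kips.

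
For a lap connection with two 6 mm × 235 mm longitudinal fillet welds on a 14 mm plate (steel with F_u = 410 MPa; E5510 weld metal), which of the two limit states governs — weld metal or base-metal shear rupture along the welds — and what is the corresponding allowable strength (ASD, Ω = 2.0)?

E55XX → F_EXX = 550 MPa.
t_e = 0.707 × 6 = 4.242 mm; L = 470 mm.
Weld metal: R_n/Ω = (1/2.0) × 0.6 × 550 × 4.242 × 470 × 10⁻³ = 329 kN.
Base metal (shear rupture): R_n/Ω = (1/2.0) × 0.6 × 410 × 14 × 470 × 10⁻³ = 809.3 kN.
Governing: weld metal.

R_n/Ω ≈ 329 kN (weld metal governs)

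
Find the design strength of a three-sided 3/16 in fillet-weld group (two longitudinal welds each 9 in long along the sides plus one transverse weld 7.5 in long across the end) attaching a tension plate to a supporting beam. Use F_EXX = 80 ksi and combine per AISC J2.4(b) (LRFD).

φR_n ≈ 127 kips

t_e = 0.707 × 0.1875 = 0.1326 in.
R_nwl = 0.6 × 80 × 0.1326 × 18 = 114.5 kips (longitudinal, 2 welds).
R_nwt = 0.6 × 80 × 0.1326 × 7.5 = 47.72 kips (transverse, base value).
(i) R_nwl + R_nwt = 162.3 kips; (ii) 0.85 R_nwl + 1.5 R_nwt = 168.9 kips.
R_n = max = 168.9 kips [governs: (ii)]; φR_n = 126.7 kips.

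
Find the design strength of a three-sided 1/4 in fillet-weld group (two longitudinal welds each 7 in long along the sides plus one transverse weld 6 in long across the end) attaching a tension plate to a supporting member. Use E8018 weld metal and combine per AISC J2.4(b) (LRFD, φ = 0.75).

φR_n ≈ 133 kips

E80XX → F_EXX = 80 ksi.
t_e = 0.707 × 0.25 = 0.1767 in.
R_nwl = 0.6 × 80 × 0.1767 × 14 = 118.8 kips (longitudinal, 2 welds).
R_nwt = 0.6 × 80 × 0.1767 × 6 = 50.9 kips (transverse, base value).
(i) R_nwl + R_nwt = 169.7 kips; (ii) 0.85 R_nwl + 1.5 R_nwt = 177.3 kips.
R_n = max = 177.3 kips [governs: (ii)]; φR_n = 133 kips.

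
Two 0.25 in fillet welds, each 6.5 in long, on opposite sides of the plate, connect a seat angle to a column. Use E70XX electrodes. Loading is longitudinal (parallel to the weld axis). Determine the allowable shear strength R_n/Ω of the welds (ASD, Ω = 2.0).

E70XX → F_EXX = 70 ksi.
Effective throat t_e = 0.707 × 0.25 = 0.1767 in.
Total length L = 13 in; A_we = 0.1767 × 13 = 2.298 in².
F_nw = 0.6 F_EXX = 0.6 × 70 = 42 ksi.
R_n = 42 × 2.298 = 96.51 kips; R_n/Ω = 96.51/2.0 = 48.25 kips.

R_n/Ω ≈ 48.3 kips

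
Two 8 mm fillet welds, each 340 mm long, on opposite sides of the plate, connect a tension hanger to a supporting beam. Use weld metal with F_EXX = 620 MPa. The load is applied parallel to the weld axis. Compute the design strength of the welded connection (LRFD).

Effective throat t_e = 0.707 × 8 = 5.656 mm.
Total length L = 680 mm; A_we = 5.656 × 680 = 3846 mm².
F_nw = 0.6 F_EXX = 0.6 × 620 = 372 MPa.
φR_n = 0.75 × 372 × 3846 × 10⁻³ = 1073 kN.

φR_n ≈ 1070 kN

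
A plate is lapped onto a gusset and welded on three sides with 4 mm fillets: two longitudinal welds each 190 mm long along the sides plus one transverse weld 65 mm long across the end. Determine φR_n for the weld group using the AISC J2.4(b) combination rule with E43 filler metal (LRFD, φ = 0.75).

φR_n ≈ 244 kN

E43XX → F_EXX = 430 MPa.
t_e = 0.707 × 4 = 2.828 mm.
R_nwl = 0.6 × 430 × 2.828 × 380 × 10⁻³ = 277.3 kN (longitudinal, 2 welds).
R_nwt = 0.6 × 430 × 2.828 × 65 × 10⁻³ = 47.43 kN (transverse, base value).
(i) R_nwl + R_nwt = 324.7 kN; (ii) 0.85 R_nwl + 1.5 R_nwt = 306.8 kN.
R_n = max = 324.7 kN [governs: (i)]; φR_n = 243.5 kN.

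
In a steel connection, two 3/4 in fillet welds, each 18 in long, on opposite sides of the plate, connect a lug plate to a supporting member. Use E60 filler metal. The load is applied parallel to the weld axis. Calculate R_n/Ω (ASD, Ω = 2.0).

E60XX → F_EXX = 60 ksi.
Effective throat t_e = 0.707 × 0.75 = 0.5302 in.
Total length L = 36 in; A_we = 0.5302 × 36 = 19.09 in².
F_nw = 0.6 F_EXX = 0.6 × 60 = 36 ksi.
R_n = 36 × 19.09 = 687.2 kips; R_n/Ω = 687.2/2.0 = 343.6 kips.

R_n/Ω ≈ 344 kips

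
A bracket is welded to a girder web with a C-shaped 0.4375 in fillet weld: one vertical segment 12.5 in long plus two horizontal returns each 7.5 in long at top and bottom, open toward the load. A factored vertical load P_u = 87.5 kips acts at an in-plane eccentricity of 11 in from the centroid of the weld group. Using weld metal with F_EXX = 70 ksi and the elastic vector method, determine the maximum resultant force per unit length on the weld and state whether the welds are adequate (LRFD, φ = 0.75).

Total weld length L_w = 27.5 in. Treat welds as unit-width lines.
Centroid: x̄ = 2×7.5×3.75 / 27.5 = 2.045 in from the vertical weld.
Polar moment about centroid: J = I_x + I_y = [12.5³/12 + 2×7.5×6.25²] + [12.5×2.045² + 2(7.5³/12 + 7.5×1.705²)] = 914.9 in³.
Direct shear f_v = P/L_w = 87.5 / 27.5 = 3.182 kip/in (vertical).
Torsion M = P·e = 87.5 × 11 = 962.5 kip·in.
Critical point at (x, y) = (5.455, 6.25) from centroid. f_tx = M·y/J = 6.575 kip/in; f_ty = M·x/J = 5.738 kip/in.
Resultant f_max = √[f_tx² + (f_v + f_ty)²] = √[6.575² + (3.182 + 5.738)²] = 11.08 kip/in.
Capacity per unit length: φr_n = 0.75 × 0.6 × 70 × (0.707 × 0.4375) = 9.743 kip/in.
11.08 > 9.743 → NOT adequate.

f_max ≈ 11.1 kip/in; NOT adequate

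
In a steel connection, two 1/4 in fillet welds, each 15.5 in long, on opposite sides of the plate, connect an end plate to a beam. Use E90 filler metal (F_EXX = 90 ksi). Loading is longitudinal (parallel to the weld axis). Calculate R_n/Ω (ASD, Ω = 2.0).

R_n/Ω ≈ 148 kip

Effective throat t_e = 0.707 × 0.25 = 0.1767 in.
Total length L = 31 in; A_we = 0.1767 × 31 = 5.479 in².
F_nw = 0.6 F_EXX = 0.6 × 90 = 54 ksi.
R_n = 54 × 5.479 = 295.9 kip; R_n/Ω = 295.9/2.0 = 147.9 kip.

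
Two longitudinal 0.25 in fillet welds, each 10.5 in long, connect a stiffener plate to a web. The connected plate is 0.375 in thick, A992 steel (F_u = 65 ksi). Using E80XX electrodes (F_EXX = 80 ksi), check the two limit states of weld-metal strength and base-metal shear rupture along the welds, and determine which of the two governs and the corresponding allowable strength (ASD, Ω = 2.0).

R_n/Ω ≈ 89.1 kips (weld metal governs)

t_e = 0.707 × 0.25 = 0.1767 in; L = 21 in.
Weld metal: R_n/Ω = (1/2.0) × 0.6 × 80 × 0.1767 × 21 = 89.08 kips.
Base metal (shear rupture): R_n/Ω = (1/2.0) × 0.6 × 65 × 0.375 × 21 = 153.6 kips.
Governing: weld metal.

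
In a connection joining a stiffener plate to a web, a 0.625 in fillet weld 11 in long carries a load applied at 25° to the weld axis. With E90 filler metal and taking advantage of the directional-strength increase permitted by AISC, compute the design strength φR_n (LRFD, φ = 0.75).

E90XX → F_EXX = 90 ksi.
t_e = 0.707 × 0.625 = 0.4419 in; A_we = 0.4419 × 11 = 4.861 in².
Directional factor: 1.0 + 0.5 sin^1.5(25°) = 1.137.
F_nw = 0.6 × 90 × 1.137 = 61.42 ksi.
φR_n = 0.75 × 61.42 × 4.861 = 223.9 kip.

φR_n ≈ 224 kip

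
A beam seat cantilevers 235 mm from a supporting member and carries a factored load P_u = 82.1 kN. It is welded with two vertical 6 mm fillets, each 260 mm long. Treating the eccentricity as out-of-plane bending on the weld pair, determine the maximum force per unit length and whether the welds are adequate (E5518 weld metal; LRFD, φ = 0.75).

f_max ≈ 871 N/mm; adequate

E55XX → F_EXX = 550 MPa.
L_w = 2 × 260 = 520 mm; section modulus (unit throat) S = 2 × L²/6 = 22530 mm².
Direct shear f_v = P/L_w = 82.1×10³/520 = 157.9 N/mm.
Moment M = P × e = 82.1×10³ × 235 = 19294000 N·mm; bending f_b = M/S = 856.2 N/mm.
f_max = √(f_v² + f_b²) = √(157.9² + 856.2²) = 870.7 N/mm.
φr_n = 0.75 × 0.6 × 550 × (0.707 × 6) = 1050 N/mm → adequate.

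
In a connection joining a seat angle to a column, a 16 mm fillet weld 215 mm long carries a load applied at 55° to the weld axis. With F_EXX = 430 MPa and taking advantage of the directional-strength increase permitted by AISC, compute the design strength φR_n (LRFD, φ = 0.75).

φR_n ≈ 645 kN

t_e = 0.707 × 16 = 11.31 mm; A_we = 11.31 × 215 = 2432 mm².
Directional factor: 1.0 + 0.5 sin^1.5(55°) = 1.371.
F_nw = 0.6 × 430 × 1.371 = 353.6 MPa.
φR_n = 0.75 × 353.6 × 2432 × 10⁻³ = 645.1 kN.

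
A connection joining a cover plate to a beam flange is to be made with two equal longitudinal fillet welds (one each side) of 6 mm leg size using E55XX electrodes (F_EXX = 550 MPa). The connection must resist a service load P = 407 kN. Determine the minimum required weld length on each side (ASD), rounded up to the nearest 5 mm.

L = 295 mm on each side

Throat t_e = 0.707 × 6 = 4.242 mm.
r_n/Ω = (0.6 × 550 × 4.242) / 2.0 = 699.9 N/mm = 0.6999 kN/mm.
L_req = P / (r_n/Ω) = 407 / 0.6999 = 581.5 mm total.
Per side: 581.5 / 2 = 290.7 mm.
Round up → use L = 295 mm on each side.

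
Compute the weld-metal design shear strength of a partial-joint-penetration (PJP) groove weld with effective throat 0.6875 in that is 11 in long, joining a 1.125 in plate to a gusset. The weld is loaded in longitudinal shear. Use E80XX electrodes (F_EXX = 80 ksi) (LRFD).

φR_n ≈ 272 kip

Effective throat (given) t_e = 0.6875 in.
A_we = 0.6875 × 11 = 7.562 in².
F_nw = 0.6 F_EXX = 48 ksi.
φR_n = 0.75 × 48 × 7.562 = 272.2 kip.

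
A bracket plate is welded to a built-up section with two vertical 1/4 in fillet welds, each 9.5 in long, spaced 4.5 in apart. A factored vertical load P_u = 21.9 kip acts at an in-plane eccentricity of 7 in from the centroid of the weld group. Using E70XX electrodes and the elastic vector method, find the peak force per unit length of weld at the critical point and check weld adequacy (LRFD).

f_max ≈ 4 kip/in; adequate

E70XX → F_EXX = 70 ksi.
Total weld length L_w = 19 in. Treat welds as unit-width lines.
Polar moment about centroid: J = 2[d³/12 + d(b/2)²] = 2[9.5³/12 + 9.5×2.25²] = 239.1 in³.
Direct shear f_v = P/L_w = 21.9 / 19 = 1.153 kip/in (vertical).
Torsion M = P·e = 21.9 × 7 = 153.3 kip·in.
Critical point at (x, y) = (2.25, 4.75) from centroid. f_tx = M·y/J = 3.046 kip/in; f_ty = M·x/J = 1.443 kip/in.
Resultant f_max = √[f_tx² + (f_v + f_ty)²] = √[3.046² + (1.153 + 1.443)²] = 4.001 kip/in.
Capacity per unit length: φr_n = 0.75 × 0.6 × 70 × (0.707 × 0.25) = 5.568 kip/in.
4.001 ≤ 5.568 → adequate.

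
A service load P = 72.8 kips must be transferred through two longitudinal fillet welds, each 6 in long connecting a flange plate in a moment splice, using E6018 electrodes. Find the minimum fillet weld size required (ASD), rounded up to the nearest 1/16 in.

E60XX → F_EXX = 60 ksi.
Total weld length L = 12 in.
Required throat t_e = P × Ω / (0.6 F_EXX × L) = 72.8 × 2.0 / (0.6 × 60 × 12) = 0.337 in.
Required leg w = t_e / 0.707 = 0.4767 in → use 1/2 in.

w = 1/2 in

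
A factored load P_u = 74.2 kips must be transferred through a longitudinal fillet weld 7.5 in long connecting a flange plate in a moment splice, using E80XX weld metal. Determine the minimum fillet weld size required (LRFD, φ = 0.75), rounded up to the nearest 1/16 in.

E80XX → F_EXX = 80 ksi.
Total weld length L = 7.5 in.
Required throat t_e = P_u / (φ × 0.6 F_EXX × L) = 74.2 / (0.75 × 0.6 × 80 × 7.5) = 0.2748 in.
Required leg w = t_e / 0.707 = 0.3887 in → use 7/16 in.

w = 7/16 in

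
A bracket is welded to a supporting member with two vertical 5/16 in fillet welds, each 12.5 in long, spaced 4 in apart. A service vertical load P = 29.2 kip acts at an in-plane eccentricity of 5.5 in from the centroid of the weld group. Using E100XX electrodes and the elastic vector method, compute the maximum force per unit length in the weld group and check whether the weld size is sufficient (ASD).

f_max ≈ 3.04 kip/in; adequate

E100XX → F_EXX = 100 ksi.
Total weld length L_w = 25 in. Treat welds as unit-width lines.
Polar moment about centroid: J = 2[d³/12 + d(b/2)²] = 2[12.5³/12 + 12.5×2²] = 425.5 in³.
Direct shear f_v = P/L_w = 29.2 / 25 = 1.168 kip/in (vertical).
Torsion M = P·e = 29.2 × 5.5 = 160.6 kip·in.
Critical point at (x, y) = (2, 6.25) from centroid. f_tx = M·y/J = 2.359 kip/in; f_ty = M·x/J = 0.7548 kip/in.
Resultant f_max = √[f_tx² + (f_v + f_ty)²] = √[2.359² + (1.168 + 0.7548)²] = 3.043 kip/in.
Capacity per unit length: r_n/Ω = (1/2.0) × 0.6 × 100 × (0.707 × 0.3125) = 6.628 kip/in.
3.043 ≤ 6.628 → adequate.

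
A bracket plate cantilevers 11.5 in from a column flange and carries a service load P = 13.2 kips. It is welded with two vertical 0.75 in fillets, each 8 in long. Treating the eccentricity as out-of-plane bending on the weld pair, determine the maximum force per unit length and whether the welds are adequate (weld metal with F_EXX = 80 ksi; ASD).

L_w = 2 × 8 = 16 in; section modulus (unit throat) S = 2 × L²/6 = 21.33 in².
Direct shear f_v = P/L_w = 13.2/16 = 0.825 kip/in.
Moment M = P × e = 13.2 × 11.5 = 151.8 kip·in; bending f_b = M/S = 7.116 kip/in.
f_max = √(f_v² + f_b²) = √(0.825² + 7.116²) = 7.163 kip/in.
r_n/Ω = (1/2.0) × 0.6 × 80 × (0.707 × 0.75) = 12.73 kip/in → adequate.

f_max ≈ 7.16 kip/in; adequate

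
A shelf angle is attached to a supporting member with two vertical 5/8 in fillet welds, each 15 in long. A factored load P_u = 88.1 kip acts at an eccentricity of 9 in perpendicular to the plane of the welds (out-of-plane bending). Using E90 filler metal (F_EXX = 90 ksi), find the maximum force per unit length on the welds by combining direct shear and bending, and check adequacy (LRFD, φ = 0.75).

L_w = 2 × 15 = 30 in; section modulus (unit throat) S = 2 × L²/6 = 75 in².
Direct shear f_v = P/L_w = 88.1/30 = 2.937 kip/in.
Moment M = P × e = 88.1 × 9 = 792.9 kip·in; bending f_b = M/S = 10.57 kip/in.
f_max = √(f_v² + f_b²) = √(2.937² + 10.57²) = 10.97 kip/in.
φr_n = 0.75 × 0.6 × 90 × (0.707 × 0.625) = 17.9 kip/in → adequate.

f_max ≈ 11 kip/in; adequate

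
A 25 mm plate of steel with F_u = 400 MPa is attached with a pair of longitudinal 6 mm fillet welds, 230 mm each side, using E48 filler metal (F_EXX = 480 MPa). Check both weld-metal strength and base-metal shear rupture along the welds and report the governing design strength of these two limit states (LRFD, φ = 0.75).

φR_n ≈ 421 kN (weld metal governs)

t_e = 0.707 × 6 = 4.242 mm; L = 460 mm.
Weld metal: φR_n = 0.75 × 0.6 × 480 × 4.242 × 460 × 10⁻³ = 421.5 kN.
Base metal (shear rupture): φR_n = 0.75 × 0.6 × 400 × 25 × 460 × 10⁻³ = 2070 kN.
Governing: weld metal.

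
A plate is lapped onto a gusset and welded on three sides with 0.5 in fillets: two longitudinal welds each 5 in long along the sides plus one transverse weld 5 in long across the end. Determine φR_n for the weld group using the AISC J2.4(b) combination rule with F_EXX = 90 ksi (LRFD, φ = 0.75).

φR_n ≈ 229 kip

t_e = 0.707 × 0.5 = 0.3535 in.
R_nwl = 0.6 × 90 × 0.3535 × 10 = 190.9 kip (longitudinal, 2 welds).
R_nwt = 0.6 × 90 × 0.3535 × 5 = 95.44 kip (transverse, base value).
(i) R_nwl + R_nwt = 286.3 kip; (ii) 0.85 R_nwl + 1.5 R_nwt = 305.4 kip.
R_n = max = 305.4 kip [governs: (ii)]; φR_n = 229.1 kip.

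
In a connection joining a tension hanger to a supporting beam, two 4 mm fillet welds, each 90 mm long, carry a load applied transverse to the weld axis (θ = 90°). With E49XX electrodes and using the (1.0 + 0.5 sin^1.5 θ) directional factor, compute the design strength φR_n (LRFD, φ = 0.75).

E49XX → F_EXX = 490 MPa.
t_e = 0.707 × 4 = 2.828 mm; A_we = 2.828 × 180 = 509 mm².
Directional factor: 1.0 + 0.5 sin^1.5(90°) = 1.5.
F_nw = 0.6 × 490 × 1.5 = 441 MPa.
φR_n = 0.75 × 441 × 509 × 10⁻³ = 168.4 kN.

φR_n ≈ 168 kN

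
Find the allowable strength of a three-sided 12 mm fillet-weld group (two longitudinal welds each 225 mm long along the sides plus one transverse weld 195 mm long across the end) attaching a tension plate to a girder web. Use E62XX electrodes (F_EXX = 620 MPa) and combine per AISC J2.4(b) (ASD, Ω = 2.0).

t_e = 0.707 × 12 = 8.484 mm.
R_nwl = 0.6 × 620 × 8.484 × 450 × 10⁻³ = 1420 kN (longitudinal, 2 welds).
R_nwt = 0.6 × 620 × 8.484 × 195 × 10⁻³ = 615.4 kN (transverse, base value).
(i) R_nwl + R_nwt = 2036 kN; (ii) 0.85 R_nwl + 1.5 R_nwt = 2130 kN.
R_n = max = 2130 kN [governs: (ii)]; R_n/Ω = 1065 kN.

R_n/Ω ≈ 1070 kN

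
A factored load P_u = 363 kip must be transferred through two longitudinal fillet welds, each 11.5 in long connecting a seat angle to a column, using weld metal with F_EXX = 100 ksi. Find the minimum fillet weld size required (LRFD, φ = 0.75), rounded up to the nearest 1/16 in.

Total weld length L = 23 in.
Required throat t_e = P_u / (φ × 0.6 F_EXX × L) = 363 / (0.75 × 0.6 × 100 × 23) = 0.3507 in.
Required leg w = t_e / 0.707 = 0.4961 in → use 1/2 in.

w = 1/2 in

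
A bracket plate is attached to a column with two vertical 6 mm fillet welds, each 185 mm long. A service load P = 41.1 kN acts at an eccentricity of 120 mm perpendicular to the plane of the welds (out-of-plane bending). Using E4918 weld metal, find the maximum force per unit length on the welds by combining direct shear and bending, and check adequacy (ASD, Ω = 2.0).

f_max ≈ 446 N/mm; adequate

E49XX → F_EXX = 490 MPa.
L_w = 2 × 185 = 370 mm; section modulus (unit throat) S = 2 × L²/6 = 11410 mm².
Direct shear f_v = P/L_w = 41.1×10³/370 = 111.1 N/mm.
Moment M = P × e = 41.1×10³ × 120 = 4932000 N·mm; bending f_b = M/S = 432.3 N/mm.
f_max = √(f_v² + f_b²) = √(111.1² + 432.3²) = 446.4 N/mm.
r_n/Ω = (1/2.0) × 0.6 × 490 × (0.707 × 6) = 623.6 N/mm → adequate.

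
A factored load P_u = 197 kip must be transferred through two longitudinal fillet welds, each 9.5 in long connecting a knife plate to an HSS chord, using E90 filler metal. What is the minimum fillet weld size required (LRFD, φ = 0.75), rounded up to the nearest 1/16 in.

E90XX → F_EXX = 90 ksi.
Total weld length L = 19 in.
Required throat t_e = P_u / (φ × 0.6 F_EXX × L) = 197 / (0.75 × 0.6 × 90 × 19) = 0.256 in.
Required leg w = t_e / 0.707 = 0.3621 in → use 3/8 in.

w = 3/8 in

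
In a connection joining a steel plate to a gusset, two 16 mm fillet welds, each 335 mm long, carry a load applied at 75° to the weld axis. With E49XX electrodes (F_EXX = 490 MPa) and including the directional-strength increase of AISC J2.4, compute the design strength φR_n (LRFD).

t_e = 0.707 × 16 = 11.31 mm; A_we = 11.31 × 670 = 7579 mm².
Directional factor: 1.0 + 0.5 sin^1.5(75°) = 1.475.
F_nw = 0.6 × 490 × 1.475 = 433.6 MPa.
φR_n = 0.75 × 433.6 × 7579 × 10⁻³ = 2464 kN.

φR_n ≈ 2460 kN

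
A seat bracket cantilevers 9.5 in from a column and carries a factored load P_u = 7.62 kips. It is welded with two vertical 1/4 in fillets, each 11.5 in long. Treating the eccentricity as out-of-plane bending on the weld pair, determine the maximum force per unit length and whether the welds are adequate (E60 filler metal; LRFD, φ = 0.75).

f_max ≈ 1.68 kip/in; adequate

E60XX → F_EXX = 60 ksi.
L_w = 2 × 11.5 = 23 in; section modulus (unit throat) S = 2 × L²/6 = 44.08 in².
Direct shear f_v = P/L_w = 7.62/23 = 0.3313 kip/in.
Moment M = P × e = 7.62 × 9.5 = 72.39 kip·in; bending f_b = M/S = 1.642 kip/in.
f_max = √(f_v² + f_b²) = √(0.3313² + 1.642²) = 1.675 kip/in.
φr_n = 0.75 × 0.6 × 60 × (0.707 × 0.25) = 4.772 kip/in → adequate.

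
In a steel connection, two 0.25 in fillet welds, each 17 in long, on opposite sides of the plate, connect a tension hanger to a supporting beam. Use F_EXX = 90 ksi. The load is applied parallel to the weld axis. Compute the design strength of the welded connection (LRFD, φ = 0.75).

Effective throat t_e = 0.707 × 0.25 = 0.1767 in.
Total length L = 34 in; A_we = 0.1767 × 34 = 6.01 in².
F_nw = 0.6 F_EXX = 0.6 × 90 = 54 ksi.
φR_n = 0.75 × 54 × 6.01 = 243.4 kips.

φR_n ≈ 243 kips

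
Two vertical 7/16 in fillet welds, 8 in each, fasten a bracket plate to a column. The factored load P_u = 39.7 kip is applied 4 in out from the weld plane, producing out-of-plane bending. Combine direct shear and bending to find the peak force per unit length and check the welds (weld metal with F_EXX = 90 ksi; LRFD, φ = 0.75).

L_w = 2 × 8 = 16 in; section modulus (unit throat) S = 2 × L²/6 = 21.33 in².
Direct shear f_v = P/L_w = 39.7/16 = 2.481 kip/in.
Moment M = P × e = 39.7 × 4 = 158.8 kip·in; bending f_b = M/S = 7.444 kip/in.
f_max = √(f_v² + f_b²) = √(2.481² + 7.444²) = 7.846 kip/in.
φr_n = 0.75 × 0.6 × 90 × (0.707 × 0.4375) = 12.53 kip/in → adequate.

f_max ≈ 7.85 kip/in; adequate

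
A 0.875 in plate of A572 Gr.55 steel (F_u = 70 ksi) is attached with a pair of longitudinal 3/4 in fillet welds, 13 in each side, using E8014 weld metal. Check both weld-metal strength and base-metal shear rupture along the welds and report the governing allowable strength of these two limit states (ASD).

E80XX → F_EXX = 80 ksi.
t_e = 0.707 × 0.75 = 0.5302 in; L = 26 in.
Weld metal: R_n/Ω = (1/2.0) × 0.6 × 80 × 0.5302 × 26 = 330.9 kips.
Base metal (shear rupture): R_n/Ω = (1/2.0) × 0.6 × 70 × 0.875 × 26 = 477.8 kips.
Governing: weld metal.

R_n/Ω ≈ 331 kips (weld metal governs)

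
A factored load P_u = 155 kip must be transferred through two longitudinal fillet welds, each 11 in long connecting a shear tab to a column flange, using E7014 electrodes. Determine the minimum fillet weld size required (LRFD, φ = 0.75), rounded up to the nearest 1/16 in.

w = 3/8 in

E70XX → F_EXX = 70 ksi.
Total weld length L = 22 in.
Required throat t_e = P_u / (φ × 0.6 F_EXX × L) = 155 / (0.75 × 0.6 × 70 × 22) = 0.2237 in.
Required leg w = t_e / 0.707 = 0.3164 in → use 3/8 in.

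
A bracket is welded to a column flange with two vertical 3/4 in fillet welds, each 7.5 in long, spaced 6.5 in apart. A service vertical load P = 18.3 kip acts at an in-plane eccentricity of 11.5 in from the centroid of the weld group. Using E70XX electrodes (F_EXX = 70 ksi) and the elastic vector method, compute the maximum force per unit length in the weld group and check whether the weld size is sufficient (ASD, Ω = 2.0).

Total weld length L_w = 15 in. Treat welds as unit-width lines.
Polar moment about centroid: J = 2[d³/12 + d(b/2)²] = 2[7.5³/12 + 7.5×3.25²] = 228.8 in³.
Direct shear f_v = P/L_w = 18.3 / 15 = 1.22 kip/in (vertical).
Torsion M = P·e = 18.3 × 11.5 = 210.45 kip·in.
Critical point at (x, y) = (3.25, 3.75) from centroid. f_tx = M·y/J = 3.45 kip/in; f_ty = M·x/J = 2.99 kip/in.
Resultant f_max = √[f_tx² + (f_v + f_ty)²] = √[3.45² + (1.22 + 2.99)²] = 5.443 kip/in.
Capacity per unit length: r_n/Ω = (1/2.0) × 0.6 × 70 × (0.707 × 0.75) = 11.14 kip/in.
5.443 ≤ 11.14 → adequate.

f_max ≈ 5.44 kip/in; adequate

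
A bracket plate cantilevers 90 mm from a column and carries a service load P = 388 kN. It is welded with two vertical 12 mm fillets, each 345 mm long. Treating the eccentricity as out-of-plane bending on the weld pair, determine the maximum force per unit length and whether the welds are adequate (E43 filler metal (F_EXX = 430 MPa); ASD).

f_max ≈ 1040 N/mm; adequate

L_w = 2 × 345 = 690 mm; section modulus (unit throat) S = 2 × L²/6 = 39680 mm².
Direct shear f_v = P/L_w = 388×10³/690 = 562.3 N/mm.
Moment M = P × e = 388×10³ × 90 = 34920000 N·mm; bending f_b = M/S = 880.2 N/mm.
f_max = √(f_v² + f_b²) = √(562.3² + 880.2²) = 1044 N/mm.
r_n/Ω = (1/2.0) × 0.6 × 430 × (0.707 × 12) = 1094 N/mm → adequate.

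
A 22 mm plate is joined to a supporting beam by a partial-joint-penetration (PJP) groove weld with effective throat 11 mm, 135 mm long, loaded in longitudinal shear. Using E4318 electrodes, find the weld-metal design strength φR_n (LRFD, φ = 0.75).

φR_n ≈ 287 kN

E43XX → F_EXX = 430 MPa.
Effective throat (given) t_e = 11 mm.
A_we = 11 × 135 = 1485 mm².
F_nw = 0.6 F_EXX = 258 MPa.
φR_n = 0.75 × 258 × 1485 × 10⁻³ = 287.3 kN.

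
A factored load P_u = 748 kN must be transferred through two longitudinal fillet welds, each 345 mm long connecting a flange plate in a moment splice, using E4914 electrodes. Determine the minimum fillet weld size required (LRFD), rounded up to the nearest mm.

E49XX → F_EXX = 490 MPa.
Total weld length L = 690 mm.
Required throat t_e = P_u / (φ × 0.6 F_EXX × L) = 748 / (0.75 × 0.6 × 490 × 690 × 10⁻³) = 4.916 mm.
Required leg w = t_e / 0.707 = 6.954 mm → use 7 mm.

w = 7 mm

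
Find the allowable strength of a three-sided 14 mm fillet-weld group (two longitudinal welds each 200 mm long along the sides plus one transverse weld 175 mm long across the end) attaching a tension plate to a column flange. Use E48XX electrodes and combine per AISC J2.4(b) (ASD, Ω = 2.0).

R_n/Ω ≈ 859 kN

E48XX → F_EXX = 480 MPa.
t_e = 0.707 × 14 = 9.898 mm.
R_nwl = 0.6 × 480 × 9.898 × 400 × 10⁻³ = 1140 kN (longitudinal, 2 welds).
R_nwt = 0.6 × 480 × 9.898 × 175 × 10⁻³ = 498.9 kN (transverse, base value).
(i) R_nwl + R_nwt = 1639 kN; (ii) 0.85 R_nwl + 1.5 R_nwt = 1718 kN.
R_n = max = 1718 kN [governs: (ii)]; R_n/Ω = 858.8 kN.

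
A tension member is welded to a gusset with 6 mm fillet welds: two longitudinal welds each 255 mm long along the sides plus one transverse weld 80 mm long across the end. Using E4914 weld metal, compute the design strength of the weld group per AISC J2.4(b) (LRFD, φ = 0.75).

φR_n ≈ 552 kN

E49XX → F_EXX = 490 MPa.
t_e = 0.707 × 6 = 4.242 mm.
R_nwl = 0.6 × 490 × 4.242 × 510 × 10⁻³ = 636 kN (longitudinal, 2 welds).
R_nwt = 0.6 × 490 × 4.242 × 80 × 10⁻³ = 99.77 kN (transverse, base value).
(i) R_nwl + R_nwt = 735.8 kN; (ii) 0.85 R_nwl + 1.5 R_nwt = 690.3 kN.
R_n = max = 735.8 kN [governs: (i)]; φR_n = 551.9 kN.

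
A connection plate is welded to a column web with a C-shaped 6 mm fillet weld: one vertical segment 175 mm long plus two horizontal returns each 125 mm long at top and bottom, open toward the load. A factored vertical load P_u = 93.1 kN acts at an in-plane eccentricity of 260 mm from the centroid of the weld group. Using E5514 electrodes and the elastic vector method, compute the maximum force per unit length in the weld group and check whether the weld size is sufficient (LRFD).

f_max ≈ 1140 N/mm; NOT adequate

E55XX → F_EXX = 550 MPa.
Total weld length L_w = 425 mm. Treat welds as unit-width lines.
Centroid: x̄ = 2×125×62.5 / 425 = 36.76 mm from the vertical weld.
Polar moment about centroid: J = I_x + I_y = [175³/12 + 2×125×87.5²] + [175×36.76² + 2(125³/12 + 125×25.74²)] = 3088000 mm³.
Direct shear f_v = P/L_w = 93.1×10³ / 425 = 219.1 N/mm (vertical).
Torsion M = P·e = 93.1×10³ × 260 = 24206000 N·mm.
Critical point at (x, y) = (88.24, 87.5) from centroid. f_tx = M·y/J = 685.8 N/mm; f_ty = M·x/J = 691.6 N/mm.
Resultant f_max = √[f_tx² + (f_v + f_ty)²] = √[685.8² + (219.1 + 691.6)²] = 1140 N/mm.
Capacity per unit length: φr_n = 0.75 × 0.6 × 550 × (0.707 × 6) = 1050 N/mm.
1140 > 1050 → NOT adequate.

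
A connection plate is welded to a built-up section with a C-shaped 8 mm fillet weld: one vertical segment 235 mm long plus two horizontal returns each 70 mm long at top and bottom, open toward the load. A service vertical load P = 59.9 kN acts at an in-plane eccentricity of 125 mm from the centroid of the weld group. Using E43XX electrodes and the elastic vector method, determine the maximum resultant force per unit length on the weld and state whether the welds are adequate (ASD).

E43XX → F_EXX = 430 MPa.
Total weld length L_w = 375 mm. Treat welds as unit-width lines.
Centroid: x̄ = 2×70×35 / 375 = 13.07 mm from the vertical weld.
Polar moment about centroid: J = I_x + I_y = [235³/12 + 2×70×117.5²] + [235×13.07² + 2(70³/12 + 70×21.93²)] = 3179000 mm³.
Direct shear f_v = P/L_w = 59.9×10³ / 375 = 159.7 N/mm (vertical).
Torsion M = P·e = 59.9×10³ × 125 = 7487500 N·mm.
Critical point at (x, y) = (56.93, 117.5) from centroid. f_tx = M·y/J = 276.7 N/mm; f_ty = M·x/J = 134.1 N/mm.
Resultant f_max = √[f_tx² + (f_v + f_ty)²] = √[276.7² + (159.7 + 134.1)²] = 403.6 N/mm.
Capacity per unit length: r_n/Ω = (1/2.0) × 0.6 × 430 × (0.707 × 8) = 729.6 N/mm.
403.6 ≤ 729.6 → adequate.

f_max ≈ 404 N/mm; adequate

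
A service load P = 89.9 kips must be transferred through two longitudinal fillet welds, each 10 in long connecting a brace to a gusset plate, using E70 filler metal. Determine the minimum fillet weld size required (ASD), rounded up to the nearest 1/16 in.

E70XX → F_EXX = 70 ksi.
Total weld length L = 20 in.
Required throat t_e = P × Ω / (0.6 F_EXX × L) = 89.9 × 2.0 / (0.6 × 70 × 20) = 0.214 in.
Required leg w = t_e / 0.707 = 0.3028 in → use 5/16 in.

w = 5/16 in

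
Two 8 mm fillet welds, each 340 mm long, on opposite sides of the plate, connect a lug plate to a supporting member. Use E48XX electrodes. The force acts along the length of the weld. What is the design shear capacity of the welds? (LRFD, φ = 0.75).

E48XX → F_EXX = 480 MPa.
Effective throat t_e = 0.707 × 8 = 5.656 mm.
Total length L = 680 mm; A_we = 5.656 × 680 = 3846 mm².
F_nw = 0.6 F_EXX = 0.6 × 480 = 288 MPa.
φR_n = 0.75 × 288 × 3846 × 10⁻³ = 830.8 kN.

φR_n ≈ 831 kN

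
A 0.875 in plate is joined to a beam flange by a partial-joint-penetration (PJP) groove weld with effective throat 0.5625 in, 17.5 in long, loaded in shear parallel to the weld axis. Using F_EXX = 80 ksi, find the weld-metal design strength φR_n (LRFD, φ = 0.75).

Effective throat (given) t_e = 0.5625 in.
A_we = 0.5625 × 17.5 = 9.844 in².
F_nw = 0.6 F_EXX = 48 ksi.
φR_n = 0.75 × 48 × 9.844 = 354.4 kips.

φR_n ≈ 354 kips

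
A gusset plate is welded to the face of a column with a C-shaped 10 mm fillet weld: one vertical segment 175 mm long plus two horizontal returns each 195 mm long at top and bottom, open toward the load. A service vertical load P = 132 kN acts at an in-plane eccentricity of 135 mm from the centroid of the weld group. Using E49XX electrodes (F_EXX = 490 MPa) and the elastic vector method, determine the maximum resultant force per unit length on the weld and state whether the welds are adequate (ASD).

Total weld length L_w = 565 mm. Treat welds as unit-width lines.
Centroid: x̄ = 2×195×97.5 / 565 = 67.3 mm from the vertical weld.
Polar moment about centroid: J = I_x + I_y = [175³/12 + 2×195×87.5²] + [175×67.3² + 2(195³/12 + 195×30.2²)] = 5817000 mm³.
Direct shear f_v = P/L_w = 132×10³ / 565 = 233.6 N/mm (vertical).
Torsion M = P·e = 132×10³ × 135 = 17820000 N·mm.
Critical point at (x, y) = (127.7, 87.5) from centroid. f_tx = M·y/J = 268.1 N/mm; f_ty = M·x/J = 391.2 N/mm.
Resultant f_max = √[f_tx² + (f_v + f_ty)²] = √[268.1² + (233.6 + 391.2)²] = 679.9 N/mm.
Capacity per unit length: r_n/Ω = (1/2.0) × 0.6 × 490 × (0.707 × 10) = 1039 N/mm.
679.9 ≤ 1039 → adequate.

f_max ≈ 680 N/mm; adequate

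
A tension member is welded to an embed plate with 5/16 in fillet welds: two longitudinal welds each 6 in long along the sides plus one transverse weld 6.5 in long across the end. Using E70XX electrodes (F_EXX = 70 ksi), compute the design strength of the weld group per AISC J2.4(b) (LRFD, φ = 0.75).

t_e = 0.707 × 0.3125 = 0.2209 in.
R_nwl = 0.6 × 70 × 0.2209 × 12 = 111.4 kips (longitudinal, 2 welds).
R_nwt = 0.6 × 70 × 0.2209 × 6.5 = 60.32 kips (transverse, base value).
(i) R_nwl + R_nwt = 171.7 kips; (ii) 0.85 R_nwl + 1.5 R_nwt = 185.1 kips.
R_n = max = 185.1 kips [governs: (ii)]; φR_n = 138.8 kips.

φR_n ≈ 139 kips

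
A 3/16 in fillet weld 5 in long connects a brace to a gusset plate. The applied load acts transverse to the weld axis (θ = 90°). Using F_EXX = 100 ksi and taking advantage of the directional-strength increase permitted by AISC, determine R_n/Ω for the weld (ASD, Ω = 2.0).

R_n/Ω ≈ 29.8 kips

t_e = 0.707 × 0.1875 = 0.1326 in; A_we = 0.1326 × 5 = 0.6628 in².
Directional factor: 1.0 + 0.5 sin^1.5(90°) = 1.5.
F_nw = 0.6 × 100 × 1.5 = 90 ksi.
R_n/Ω = (90 × 0.6628) / 2.0 = 29.83 kips.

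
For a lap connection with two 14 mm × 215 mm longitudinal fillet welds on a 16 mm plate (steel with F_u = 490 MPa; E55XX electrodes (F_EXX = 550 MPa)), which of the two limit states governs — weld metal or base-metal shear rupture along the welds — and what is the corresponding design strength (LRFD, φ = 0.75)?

t_e = 0.707 × 14 = 9.898 mm; L = 430 mm.
Weld metal: φR_n = 0.75 × 0.6 × 550 × 9.898 × 430 × 10⁻³ = 1053 kN.
Base metal (shear rupture): φR_n = 0.75 × 0.6 × 490 × 16 × 430 × 10⁻³ = 1517 kN.
Governing: weld metal.

φR_n ≈ 1050 kN (weld metal governs)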